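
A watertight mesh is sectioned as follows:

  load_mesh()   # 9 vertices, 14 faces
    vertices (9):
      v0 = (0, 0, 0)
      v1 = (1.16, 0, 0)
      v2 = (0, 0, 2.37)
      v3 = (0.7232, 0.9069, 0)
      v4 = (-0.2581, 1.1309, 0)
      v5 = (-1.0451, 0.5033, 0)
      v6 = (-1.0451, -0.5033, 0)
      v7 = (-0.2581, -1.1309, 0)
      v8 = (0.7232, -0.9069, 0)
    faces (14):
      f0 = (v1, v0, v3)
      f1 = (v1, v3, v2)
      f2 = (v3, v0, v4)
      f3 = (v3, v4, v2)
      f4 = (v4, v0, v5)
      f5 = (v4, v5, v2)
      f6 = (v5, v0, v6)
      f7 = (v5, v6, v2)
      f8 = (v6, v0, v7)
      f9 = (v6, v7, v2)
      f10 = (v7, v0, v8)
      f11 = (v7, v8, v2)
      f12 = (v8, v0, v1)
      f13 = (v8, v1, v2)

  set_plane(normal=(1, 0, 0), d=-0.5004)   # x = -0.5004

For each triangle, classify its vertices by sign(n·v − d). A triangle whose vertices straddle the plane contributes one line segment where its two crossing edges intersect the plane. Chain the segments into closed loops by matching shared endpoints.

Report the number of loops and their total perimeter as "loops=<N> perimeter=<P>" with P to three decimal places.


Straddling triangles (6 of 14):
  (v4,v0,v5) [++-] → (-0.5004, 0.240983, 0)–(-0.5004, 0.937676, 0)  len=0.6967
  (v4,v5,v2) [+-+] → (-0.5004, 0.937676, 0)–(-0.5004, 0.240983, 1.23523)  len=1.4182
  (v5,v0,v6) [-+-] → (-0.5004, 0.240983, 0)–(-0.5004, -0.240983, 0)  len=0.4820
  (v5,v6,v2) [--+] → (-0.5004, -0.240983, 1.23523)–(-0.5004, 0.240983, 1.23523)  len=0.4820
  (v6,v0,v7) [-++] → (-0.5004, -0.240983, 0)–(-0.5004, -0.937676, 0)  len=0.6967
  (v6,v7,v2) [-++] → (-0.5004, -0.937676, 0)–(-0.5004, -0.240983, 1.23523)  len=1.4182

Chained into 1 loop(s):
  loop 1: 6 segments, perimeter = 5.1936
Total perimeter = 5.194

loops=1 perimeter=5.194


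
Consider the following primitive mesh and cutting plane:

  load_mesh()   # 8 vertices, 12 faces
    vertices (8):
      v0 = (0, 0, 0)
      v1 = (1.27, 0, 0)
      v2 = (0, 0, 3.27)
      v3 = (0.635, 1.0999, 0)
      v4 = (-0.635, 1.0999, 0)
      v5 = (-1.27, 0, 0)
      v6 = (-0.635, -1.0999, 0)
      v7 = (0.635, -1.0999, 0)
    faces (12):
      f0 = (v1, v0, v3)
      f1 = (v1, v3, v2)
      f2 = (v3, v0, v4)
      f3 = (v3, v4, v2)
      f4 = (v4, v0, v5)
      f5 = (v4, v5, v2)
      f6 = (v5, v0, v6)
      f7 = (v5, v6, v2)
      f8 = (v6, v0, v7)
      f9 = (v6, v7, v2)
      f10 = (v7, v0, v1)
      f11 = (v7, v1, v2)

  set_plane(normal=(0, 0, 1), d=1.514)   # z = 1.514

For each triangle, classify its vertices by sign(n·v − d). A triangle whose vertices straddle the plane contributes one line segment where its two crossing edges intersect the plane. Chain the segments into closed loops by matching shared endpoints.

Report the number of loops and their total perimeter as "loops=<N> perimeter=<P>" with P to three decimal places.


Straddling triangles (6 of 12):
  (v1,v3,v2) [--+] → (0.340997, 0.59065, 1.514)–(0.681994, 0, 1.514)  len=0.6820
  (v3,v4,v2) [--+] → (-0.340997, 0.59065, 1.514)–(0.340997, 0.59065, 1.514)  len=0.6820
  (v4,v5,v2) [--+] → (-0.681994, 0, 1.514)–(-0.340997, 0.59065, 1.514)  len=0.6820
  (v5,v6,v2) [--+] → (-0.340997, -0.59065, 1.514)–(-0.681994, 0, 1.514)  len=0.6820
  (v6,v7,v2) [--+] → (0.340997, -0.59065, 1.514)–(-0.340997, -0.59065, 1.514)  len=0.6820
  (v7,v1,v2) [--+] → (0.681994, 0, 1.514)–(0.340997, -0.59065, 1.514)  len=0.6820

Chained into 1 loop(s):
  loop 1: 6 segments, perimeter = 4.0921
Total perimeter = 4.092

loops=1 perimeter=4.092


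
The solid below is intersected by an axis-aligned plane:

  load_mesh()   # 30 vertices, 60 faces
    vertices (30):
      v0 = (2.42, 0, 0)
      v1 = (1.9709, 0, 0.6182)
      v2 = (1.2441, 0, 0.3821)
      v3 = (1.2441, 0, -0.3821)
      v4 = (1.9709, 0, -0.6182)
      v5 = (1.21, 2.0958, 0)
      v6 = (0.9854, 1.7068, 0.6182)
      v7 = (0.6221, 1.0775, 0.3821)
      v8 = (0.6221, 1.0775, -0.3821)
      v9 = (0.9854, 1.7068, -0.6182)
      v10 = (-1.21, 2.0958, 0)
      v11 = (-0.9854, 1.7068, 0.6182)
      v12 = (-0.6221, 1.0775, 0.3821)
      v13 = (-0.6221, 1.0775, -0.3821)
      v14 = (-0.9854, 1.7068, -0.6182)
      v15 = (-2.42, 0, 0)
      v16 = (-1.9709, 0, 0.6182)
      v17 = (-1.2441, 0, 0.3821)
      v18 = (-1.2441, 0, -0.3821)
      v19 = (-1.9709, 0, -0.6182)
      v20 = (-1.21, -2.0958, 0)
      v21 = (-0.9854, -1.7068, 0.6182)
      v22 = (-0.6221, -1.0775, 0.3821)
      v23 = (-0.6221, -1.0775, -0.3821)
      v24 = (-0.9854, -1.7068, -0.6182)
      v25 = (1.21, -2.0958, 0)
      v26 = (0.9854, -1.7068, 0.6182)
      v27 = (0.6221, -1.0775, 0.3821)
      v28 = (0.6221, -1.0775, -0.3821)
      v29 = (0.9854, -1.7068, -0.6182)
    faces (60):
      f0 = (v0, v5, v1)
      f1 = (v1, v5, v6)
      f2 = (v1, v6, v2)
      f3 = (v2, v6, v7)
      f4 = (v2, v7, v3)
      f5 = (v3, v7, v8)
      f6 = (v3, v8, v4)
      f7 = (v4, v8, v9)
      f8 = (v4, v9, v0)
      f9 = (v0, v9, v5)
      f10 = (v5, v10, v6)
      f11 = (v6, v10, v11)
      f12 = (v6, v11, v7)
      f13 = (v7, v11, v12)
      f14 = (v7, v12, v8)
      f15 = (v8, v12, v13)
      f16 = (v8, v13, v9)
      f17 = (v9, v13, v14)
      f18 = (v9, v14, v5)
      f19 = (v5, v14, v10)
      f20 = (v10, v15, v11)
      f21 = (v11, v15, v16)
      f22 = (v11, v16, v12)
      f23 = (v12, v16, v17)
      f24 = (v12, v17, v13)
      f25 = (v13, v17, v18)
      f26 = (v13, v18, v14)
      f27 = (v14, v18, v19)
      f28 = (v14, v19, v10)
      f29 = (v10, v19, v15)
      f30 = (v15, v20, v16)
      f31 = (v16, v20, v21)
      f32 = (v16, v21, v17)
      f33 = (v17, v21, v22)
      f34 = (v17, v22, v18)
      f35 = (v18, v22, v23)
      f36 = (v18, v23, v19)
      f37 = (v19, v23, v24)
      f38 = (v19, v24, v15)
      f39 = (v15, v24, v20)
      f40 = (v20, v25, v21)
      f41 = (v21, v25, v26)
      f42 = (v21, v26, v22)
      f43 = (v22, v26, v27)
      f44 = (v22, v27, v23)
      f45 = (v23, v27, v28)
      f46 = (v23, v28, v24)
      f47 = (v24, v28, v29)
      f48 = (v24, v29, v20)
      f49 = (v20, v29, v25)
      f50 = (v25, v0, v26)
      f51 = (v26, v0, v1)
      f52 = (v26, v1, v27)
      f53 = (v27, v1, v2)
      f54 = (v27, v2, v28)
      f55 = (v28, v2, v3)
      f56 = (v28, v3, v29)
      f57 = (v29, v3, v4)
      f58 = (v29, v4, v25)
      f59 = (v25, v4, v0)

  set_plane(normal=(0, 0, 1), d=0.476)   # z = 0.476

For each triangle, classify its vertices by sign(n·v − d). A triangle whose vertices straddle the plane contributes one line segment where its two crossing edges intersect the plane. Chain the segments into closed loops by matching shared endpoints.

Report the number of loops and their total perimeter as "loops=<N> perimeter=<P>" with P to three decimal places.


loops=2 perimeter=21.644

Straddling triangles (24 of 60):
  (v0,v5,v1) [--+] → (1.79588, 0.482081, 0.476)–(2.0742, 0, 0.476)  len=0.5567
  (v1,v5,v6) [+-+] → (1.79588, 0.482081, 0.476)–(1.03706, 1.79628, 0.476)  len=1.5175
  (v1,v6,v2) [++-] → (1.14121, 0.678816, 0.476)–(1.53316, 0, 0.476)  len=0.7838
  (v2,v6,v7) [-+-] → (1.14121, 0.678816, 0.476)–(0.766589, 1.32778, 0.476)  len=0.7493
  (v5,v10,v6) [--+] → (0.480408, 1.79628, 0.476)–(1.03706, 1.79628, 0.476)  len=0.5567
  (v6,v10,v11) [+-+] → (0.480408, 1.79628, 0.476)–(-1.03706, 1.79628, 0.476)  len=1.5175
  (v6,v11,v7) [++-] → (-0.0172234, 1.32778, 0.476)–(0.766589, 1.32778, 0.476)  len=0.7838
  (v7,v11,v12) [-+-] → (-0.0172234, 1.32778, 0.476)–(-0.766589, 1.32778, 0.476)  len=0.7494
  (v10,v15,v11) [--+] → (-1.31539, 1.3142, 0.476)–(-1.03706, 1.79628, 0.476)  len=0.5567
  (v11,v15,v16) [+-+] → (-1.31539, 1.3142, 0.476)–(-2.0742, 0, 0.476)  len=1.5175
  (v11,v16,v12) [++-] → (-1.15854, 0.648964, 0.476)–(-0.766589, 1.32778, 0.476)  len=0.7838
  (v12,v16,v17) [-+-] → (-1.15854, 0.648964, 0.476)–(-1.53316, 0, 0.476)  len=0.7493
  (v15,v20,v16) [--+] → (-1.79588, -0.482081, 0.476)–(-2.0742, 0, 0.476)  len=0.5567
  (v16,v20,v21) [+-+] → (-1.79588, -0.482081, 0.476)–(-1.03706, -1.79628, 0.476)  len=1.5175
  (v16,v21,v17) [++-] → (-1.14121, -0.678816, 0.476)–(-1.53316, 0, 0.476)  len=0.7838
  (v17,v21,v22) [-+-] → (-1.14121, -0.678816, 0.476)–(-0.766589, -1.32778, 0.476)  len=0.7493
  (v20,v25,v21) [--+] → (-0.480408, -1.79628, 0.476)–(-1.03706, -1.79628, 0.476)  len=0.5567
  (v21,v25,v26) [+-+] → (-0.480408, -1.79628, 0.476)–(1.03706, -1.79628, 0.476)  len=1.5175
  (v21,v26,v22) [++-] → (0.0172234, -1.32778, 0.476)–(-0.766589, -1.32778, 0.476)  len=0.7838
  (v22,v26,v27) [-+-] → (0.0172234, -1.32778, 0.476)–(0.766589, -1.32778, 0.476)  len=0.7494
  (v25,v0,v26) [--+] → (1.31539, -1.3142, 0.476)–(1.03706, -1.79628, 0.476)  len=0.5567
  (v26,v0,v1) [+-+] → (1.31539, -1.3142, 0.476)–(2.0742, 0, 0.476)  len=1.5175
  (v26,v1,v27) [++-] → (1.15854, -0.648964, 0.476)–(0.766589, -1.32778, 0.476)  len=0.7838
  (v27,v1,v2) [-+-] → (1.15854, -0.648964, 0.476)–(1.53316, 0, 0.476)  len=0.7493

Chained into 2 loop(s):
  loop 1: 12 segments, perimeter = 12.4450
  loop 2: 12 segments, perimeter = 9.1991
Total perimeter = 21.644


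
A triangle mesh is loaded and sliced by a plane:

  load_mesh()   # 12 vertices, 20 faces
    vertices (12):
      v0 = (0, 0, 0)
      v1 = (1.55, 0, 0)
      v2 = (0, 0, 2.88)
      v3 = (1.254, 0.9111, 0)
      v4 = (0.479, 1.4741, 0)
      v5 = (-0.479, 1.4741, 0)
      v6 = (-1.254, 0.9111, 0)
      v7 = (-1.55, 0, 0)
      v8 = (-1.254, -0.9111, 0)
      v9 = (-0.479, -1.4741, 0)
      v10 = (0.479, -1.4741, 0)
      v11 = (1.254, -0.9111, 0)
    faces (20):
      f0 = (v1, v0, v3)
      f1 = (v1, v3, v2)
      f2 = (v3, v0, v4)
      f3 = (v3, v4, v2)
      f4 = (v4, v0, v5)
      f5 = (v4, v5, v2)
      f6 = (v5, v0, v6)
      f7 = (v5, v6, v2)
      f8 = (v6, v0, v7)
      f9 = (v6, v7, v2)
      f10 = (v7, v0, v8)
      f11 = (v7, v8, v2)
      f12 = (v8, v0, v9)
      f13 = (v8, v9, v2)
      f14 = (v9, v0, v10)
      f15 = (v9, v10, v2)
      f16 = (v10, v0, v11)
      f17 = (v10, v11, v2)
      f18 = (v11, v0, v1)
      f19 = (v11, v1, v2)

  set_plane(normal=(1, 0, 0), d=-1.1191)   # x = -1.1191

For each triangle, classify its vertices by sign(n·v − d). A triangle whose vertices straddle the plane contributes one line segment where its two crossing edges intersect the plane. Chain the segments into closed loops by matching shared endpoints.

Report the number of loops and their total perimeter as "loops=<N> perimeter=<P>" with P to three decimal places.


Straddling triangles (8 of 20):
  (v5,v0,v6) [++-] → (-1.1191, 0.813088, 0)–(-1.1191, 1.0091, 0)  len=0.1960
  (v5,v6,v2) [+-+] → (-1.1191, 1.0091, 0)–(-1.1191, 0.813088, 0.309818)  len=0.3666
  (v6,v0,v7) [-+-] → (-1.1191, 0.813088, 0)–(-1.1191, 0, 0)  len=0.8131
  (v6,v7,v2) [--+] → (-1.1191, 0, 0.80064)–(-1.1191, 0.813088, 0.309818)  len=0.9497
  (v7,v0,v8) [-+-] → (-1.1191, 0, 0)–(-1.1191, -0.813088, 0)  len=0.8131
  (v7,v8,v2) [--+] → (-1.1191, -0.813088, 0.309818)–(-1.1191, 0, 0.80064)  len=0.9497
  (v8,v0,v9) [-++] → (-1.1191, -0.813088, 0)–(-1.1191, -1.0091, 0)  len=0.1960
  (v8,v9,v2) [-++] → (-1.1191, -1.0091, 0)–(-1.1191, -0.813088, 0.309818)  len=0.3666

Chained into 1 loop(s):
  loop 1: 8 segments, perimeter = 4.6509
Total perimeter = 4.651

loops=1 perimeter=4.651


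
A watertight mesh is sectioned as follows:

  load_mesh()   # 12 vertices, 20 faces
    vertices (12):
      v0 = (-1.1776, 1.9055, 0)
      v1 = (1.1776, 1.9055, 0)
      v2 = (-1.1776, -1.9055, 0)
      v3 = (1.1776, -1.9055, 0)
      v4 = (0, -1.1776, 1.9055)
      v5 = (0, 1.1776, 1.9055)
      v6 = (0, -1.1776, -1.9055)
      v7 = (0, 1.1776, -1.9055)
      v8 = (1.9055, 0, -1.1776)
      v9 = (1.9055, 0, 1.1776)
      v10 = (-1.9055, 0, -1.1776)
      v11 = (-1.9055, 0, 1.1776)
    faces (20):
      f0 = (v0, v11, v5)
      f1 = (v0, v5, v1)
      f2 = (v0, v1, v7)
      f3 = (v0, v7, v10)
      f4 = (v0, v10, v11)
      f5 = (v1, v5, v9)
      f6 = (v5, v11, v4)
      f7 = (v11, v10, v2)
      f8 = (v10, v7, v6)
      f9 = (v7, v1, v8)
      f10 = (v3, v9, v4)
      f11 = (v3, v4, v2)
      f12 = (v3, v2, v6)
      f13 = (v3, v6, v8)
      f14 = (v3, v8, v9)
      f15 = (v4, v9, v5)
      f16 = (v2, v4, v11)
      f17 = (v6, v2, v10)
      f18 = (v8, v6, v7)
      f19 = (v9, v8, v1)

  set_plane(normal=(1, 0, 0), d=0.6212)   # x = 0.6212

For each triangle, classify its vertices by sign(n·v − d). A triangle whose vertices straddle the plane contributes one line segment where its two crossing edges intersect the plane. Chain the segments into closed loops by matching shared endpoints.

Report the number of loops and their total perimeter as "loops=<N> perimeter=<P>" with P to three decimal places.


Straddling triangles (10 of 20):
  (v0,v5,v1) [--+] → (0.6212, 1.56158, 0.900323)–(0.6212, 1.9055, 0)  len=0.9638
  (v0,v1,v7) [-+-] → (0.6212, 1.9055, 0)–(0.6212, 1.56158, -0.900323)  len=0.9638
  (v1,v5,v9) [+-+] → (0.6212, 1.56158, 0.900323)–(0.6212, 0.793698, 1.6682)  len=1.0859
  (v7,v1,v8) [-++] → (0.6212, 1.56158, -0.900323)–(0.6212, 0.793698, -1.6682)  len=1.0859
  (v3,v9,v4) [++-] → (0.6212, -0.793698, 1.6682)–(0.6212, -1.56158, 0.900323)  len=1.0859
  (v3,v4,v2) [+--] → (0.6212, -1.56158, 0.900323)–(0.6212, -1.9055, 0)  len=0.9638
  (v3,v2,v6) [+--] → (0.6212, -1.9055, 0)–(0.6212, -1.56158, -0.900323)  len=0.9638
  (v3,v6,v8) [+-+] → (0.6212, -1.56158, -0.900323)–(0.6212, -0.793698, -1.6682)  len=1.0859
  (v4,v9,v5) [-+-] → (0.6212, -0.793698, 1.6682)–(0.6212, 0.793698, 1.6682)  len=1.5874
  (v8,v6,v7) [+--] → (0.6212, -0.793698, -1.6682)–(0.6212, 0.793698, -1.6682)  len=1.5874

Chained into 1 loop(s):
  loop 1: 10 segments, perimeter = 11.3737
Total perimeter = 11.374

loops=1 perimeter=11.374


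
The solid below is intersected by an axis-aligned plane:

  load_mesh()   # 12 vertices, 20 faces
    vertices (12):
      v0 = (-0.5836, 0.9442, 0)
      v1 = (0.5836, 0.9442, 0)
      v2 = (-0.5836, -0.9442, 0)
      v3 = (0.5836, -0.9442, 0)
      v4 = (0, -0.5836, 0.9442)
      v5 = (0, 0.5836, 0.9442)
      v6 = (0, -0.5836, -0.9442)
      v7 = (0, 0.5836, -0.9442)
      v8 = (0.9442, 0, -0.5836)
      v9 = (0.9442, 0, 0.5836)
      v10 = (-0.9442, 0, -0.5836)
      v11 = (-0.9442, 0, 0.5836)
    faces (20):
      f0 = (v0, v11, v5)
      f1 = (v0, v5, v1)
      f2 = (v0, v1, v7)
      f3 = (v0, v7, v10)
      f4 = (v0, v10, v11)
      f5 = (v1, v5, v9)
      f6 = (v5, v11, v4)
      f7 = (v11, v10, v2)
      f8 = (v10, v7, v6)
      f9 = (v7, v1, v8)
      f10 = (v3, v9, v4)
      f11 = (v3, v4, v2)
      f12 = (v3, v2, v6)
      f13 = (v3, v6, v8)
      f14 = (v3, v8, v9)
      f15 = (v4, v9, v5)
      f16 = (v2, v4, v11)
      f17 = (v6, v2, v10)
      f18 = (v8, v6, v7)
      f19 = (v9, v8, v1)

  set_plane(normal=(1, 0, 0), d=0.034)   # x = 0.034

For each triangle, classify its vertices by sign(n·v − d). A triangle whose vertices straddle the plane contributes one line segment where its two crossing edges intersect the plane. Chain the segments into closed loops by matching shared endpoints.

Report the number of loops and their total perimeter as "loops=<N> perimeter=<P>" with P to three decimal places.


loops=1 perimeter=6.295

Straddling triangles (10 of 20):
  (v0,v5,v1) [--+] → (0.034, 0.604608, 0.889192)–(0.034, 0.9442, 0)  len=0.9518
  (v0,v1,v7) [-+-] → (0.034, 0.9442, 0)–(0.034, 0.604608, -0.889192)  len=0.9518
  (v1,v5,v9) [+-+] → (0.034, 0.604608, 0.889192)–(0.034, 0.562585, 0.931215)  len=0.0594
  (v7,v1,v8) [-++] → (0.034, 0.604608, -0.889192)–(0.034, 0.562585, -0.931215)  len=0.0594
  (v3,v9,v4) [++-] → (0.034, -0.562585, 0.931215)–(0.034, -0.604608, 0.889192)  len=0.0594
  (v3,v4,v2) [+--] → (0.034, -0.604608, 0.889192)–(0.034, -0.9442, 0)  len=0.9518
  (v3,v2,v6) [+--] → (0.034, -0.9442, 0)–(0.034, -0.604608, -0.889192)  len=0.9518
  (v3,v6,v8) [+-+] → (0.034, -0.604608, -0.889192)–(0.034, -0.562585, -0.931215)  len=0.0594
  (v4,v9,v5) [-+-] → (0.034, -0.562585, 0.931215)–(0.034, 0.562585, 0.931215)  len=1.1252
  (v8,v6,v7) [+--] → (0.034, -0.562585, -0.931215)–(0.034, 0.562585, -0.931215)  len=1.1252

Chained into 1 loop(s):
  loop 1: 10 segments, perimeter = 6.2954
Total perimeter = 6.295


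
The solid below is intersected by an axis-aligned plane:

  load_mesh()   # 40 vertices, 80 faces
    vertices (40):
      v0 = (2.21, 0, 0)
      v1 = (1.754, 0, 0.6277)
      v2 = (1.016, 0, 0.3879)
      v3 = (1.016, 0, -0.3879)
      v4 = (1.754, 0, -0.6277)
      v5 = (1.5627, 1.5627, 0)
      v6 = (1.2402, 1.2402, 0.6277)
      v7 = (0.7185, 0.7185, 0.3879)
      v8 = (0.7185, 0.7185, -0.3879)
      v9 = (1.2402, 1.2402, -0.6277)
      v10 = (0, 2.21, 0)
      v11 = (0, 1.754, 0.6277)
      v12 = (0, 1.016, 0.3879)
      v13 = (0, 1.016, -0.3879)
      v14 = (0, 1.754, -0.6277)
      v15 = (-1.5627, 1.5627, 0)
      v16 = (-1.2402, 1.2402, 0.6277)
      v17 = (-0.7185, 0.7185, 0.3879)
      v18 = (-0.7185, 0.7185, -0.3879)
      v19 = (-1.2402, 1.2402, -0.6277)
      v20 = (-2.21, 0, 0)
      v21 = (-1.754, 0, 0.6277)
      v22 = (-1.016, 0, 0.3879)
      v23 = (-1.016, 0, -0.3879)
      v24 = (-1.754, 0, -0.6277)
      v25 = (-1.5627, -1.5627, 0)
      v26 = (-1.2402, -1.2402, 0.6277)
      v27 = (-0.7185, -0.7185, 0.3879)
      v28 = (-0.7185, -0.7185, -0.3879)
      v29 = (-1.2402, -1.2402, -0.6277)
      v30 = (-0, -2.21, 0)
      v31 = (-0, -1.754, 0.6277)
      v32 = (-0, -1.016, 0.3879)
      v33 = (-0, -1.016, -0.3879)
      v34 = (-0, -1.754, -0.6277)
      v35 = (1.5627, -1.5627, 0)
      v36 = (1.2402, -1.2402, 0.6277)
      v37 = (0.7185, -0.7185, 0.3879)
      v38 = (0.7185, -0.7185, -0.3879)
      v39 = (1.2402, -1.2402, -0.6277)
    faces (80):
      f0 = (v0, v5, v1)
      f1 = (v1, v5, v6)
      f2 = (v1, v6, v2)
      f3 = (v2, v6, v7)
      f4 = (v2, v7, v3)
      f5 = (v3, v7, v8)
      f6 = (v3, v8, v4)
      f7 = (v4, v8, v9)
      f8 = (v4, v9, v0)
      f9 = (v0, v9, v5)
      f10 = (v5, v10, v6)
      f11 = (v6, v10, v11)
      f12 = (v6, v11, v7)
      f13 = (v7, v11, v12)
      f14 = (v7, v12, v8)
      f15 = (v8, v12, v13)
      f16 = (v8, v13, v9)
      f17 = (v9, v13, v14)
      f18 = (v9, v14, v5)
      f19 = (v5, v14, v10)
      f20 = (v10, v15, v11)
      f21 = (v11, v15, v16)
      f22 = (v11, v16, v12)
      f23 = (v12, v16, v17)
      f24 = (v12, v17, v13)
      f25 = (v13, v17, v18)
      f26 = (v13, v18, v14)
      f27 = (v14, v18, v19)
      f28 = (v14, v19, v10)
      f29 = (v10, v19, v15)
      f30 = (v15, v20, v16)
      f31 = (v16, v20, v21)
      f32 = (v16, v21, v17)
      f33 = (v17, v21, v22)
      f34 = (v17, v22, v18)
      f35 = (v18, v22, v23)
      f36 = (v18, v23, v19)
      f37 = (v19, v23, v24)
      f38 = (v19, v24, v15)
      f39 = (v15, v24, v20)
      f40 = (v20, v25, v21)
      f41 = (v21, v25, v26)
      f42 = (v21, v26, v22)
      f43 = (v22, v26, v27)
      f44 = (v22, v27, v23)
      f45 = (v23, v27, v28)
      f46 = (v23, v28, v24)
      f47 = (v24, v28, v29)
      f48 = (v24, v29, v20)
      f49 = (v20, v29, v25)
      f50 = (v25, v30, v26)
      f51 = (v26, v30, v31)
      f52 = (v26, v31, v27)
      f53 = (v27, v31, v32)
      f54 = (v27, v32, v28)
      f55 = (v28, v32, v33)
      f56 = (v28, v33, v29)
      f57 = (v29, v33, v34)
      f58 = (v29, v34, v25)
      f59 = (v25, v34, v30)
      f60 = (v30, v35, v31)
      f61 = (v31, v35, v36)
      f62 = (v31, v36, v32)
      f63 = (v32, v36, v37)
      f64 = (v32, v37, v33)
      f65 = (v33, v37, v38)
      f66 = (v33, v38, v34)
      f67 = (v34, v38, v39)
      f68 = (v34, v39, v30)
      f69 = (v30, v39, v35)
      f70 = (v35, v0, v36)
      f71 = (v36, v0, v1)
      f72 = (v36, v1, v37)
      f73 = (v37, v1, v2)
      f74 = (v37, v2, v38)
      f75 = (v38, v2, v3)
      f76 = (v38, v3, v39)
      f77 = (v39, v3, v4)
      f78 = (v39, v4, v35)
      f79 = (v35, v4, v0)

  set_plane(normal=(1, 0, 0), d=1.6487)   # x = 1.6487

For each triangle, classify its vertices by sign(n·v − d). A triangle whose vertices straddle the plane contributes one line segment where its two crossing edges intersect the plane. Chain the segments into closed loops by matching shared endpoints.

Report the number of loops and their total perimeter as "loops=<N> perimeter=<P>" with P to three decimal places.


loops=1 perimeter=6.095

Straddling triangles (14 of 80):
  (v0,v5,v1) [+-+] → (1.6487, 1.35508, 0)–(1.6487, 0.860179, 0.282186)  len=0.5697
  (v1,v5,v6) [+--] → (1.6487, 0.860179, 0.282186)–(1.6487, 0.254171, 0.6277)  len=0.6976
  (v1,v6,v2) [+--] → (1.6487, 0.254171, 0.6277)–(1.6487, 0, 0.593485)  len=0.2565
  (v3,v8,v4) [--+] → (1.6487, 0.0730643, -0.603315)–(1.6487, 0, -0.593485)  len=0.0737
  (v4,v8,v9) [+--] → (1.6487, 0.0730643, -0.603315)–(1.6487, 0.254171, -0.6277)  len=0.1827
  (v4,v9,v0) [+-+] → (1.6487, 0.254171, -0.6277)–(1.6487, 0.717802, -0.3633)  len=0.5337
  (v0,v9,v5) [+--] → (1.6487, 0.717802, -0.3633)–(1.6487, 1.35508, 0)  len=0.7336
  (v35,v0,v36) [-+-] → (1.6487, -1.35508, 0)–(1.6487, -0.717802, 0.3633)  len=0.7336
  (v36,v0,v1) [-++] → (1.6487, -0.717802, 0.3633)–(1.6487, -0.254171, 0.6277)  len=0.5337
  (v36,v1,v37) [-+-] → (1.6487, -0.254171, 0.6277)–(1.6487, -0.0730643, 0.603315)  len=0.1827
  (v37,v1,v2) [-+-] → (1.6487, -0.0730643, 0.603315)–(1.6487, 0, 0.593485)  len=0.0737
  (v39,v3,v4) [--+] → (1.6487, 0, -0.593485)–(1.6487, -0.254171, -0.6277)  len=0.2565
  (v39,v4,v35) [-+-] → (1.6487, -0.254171, -0.6277)–(1.6487, -0.860179, -0.282186)  len=0.6976
  (v35,v4,v0) [-++] → (1.6487, -0.860179, -0.282186)–(1.6487, -1.35508, 0)  len=0.5697

Chained into 1 loop(s):
  loop 1: 14 segments, perimeter = 6.0950
Total perimeter = 6.095


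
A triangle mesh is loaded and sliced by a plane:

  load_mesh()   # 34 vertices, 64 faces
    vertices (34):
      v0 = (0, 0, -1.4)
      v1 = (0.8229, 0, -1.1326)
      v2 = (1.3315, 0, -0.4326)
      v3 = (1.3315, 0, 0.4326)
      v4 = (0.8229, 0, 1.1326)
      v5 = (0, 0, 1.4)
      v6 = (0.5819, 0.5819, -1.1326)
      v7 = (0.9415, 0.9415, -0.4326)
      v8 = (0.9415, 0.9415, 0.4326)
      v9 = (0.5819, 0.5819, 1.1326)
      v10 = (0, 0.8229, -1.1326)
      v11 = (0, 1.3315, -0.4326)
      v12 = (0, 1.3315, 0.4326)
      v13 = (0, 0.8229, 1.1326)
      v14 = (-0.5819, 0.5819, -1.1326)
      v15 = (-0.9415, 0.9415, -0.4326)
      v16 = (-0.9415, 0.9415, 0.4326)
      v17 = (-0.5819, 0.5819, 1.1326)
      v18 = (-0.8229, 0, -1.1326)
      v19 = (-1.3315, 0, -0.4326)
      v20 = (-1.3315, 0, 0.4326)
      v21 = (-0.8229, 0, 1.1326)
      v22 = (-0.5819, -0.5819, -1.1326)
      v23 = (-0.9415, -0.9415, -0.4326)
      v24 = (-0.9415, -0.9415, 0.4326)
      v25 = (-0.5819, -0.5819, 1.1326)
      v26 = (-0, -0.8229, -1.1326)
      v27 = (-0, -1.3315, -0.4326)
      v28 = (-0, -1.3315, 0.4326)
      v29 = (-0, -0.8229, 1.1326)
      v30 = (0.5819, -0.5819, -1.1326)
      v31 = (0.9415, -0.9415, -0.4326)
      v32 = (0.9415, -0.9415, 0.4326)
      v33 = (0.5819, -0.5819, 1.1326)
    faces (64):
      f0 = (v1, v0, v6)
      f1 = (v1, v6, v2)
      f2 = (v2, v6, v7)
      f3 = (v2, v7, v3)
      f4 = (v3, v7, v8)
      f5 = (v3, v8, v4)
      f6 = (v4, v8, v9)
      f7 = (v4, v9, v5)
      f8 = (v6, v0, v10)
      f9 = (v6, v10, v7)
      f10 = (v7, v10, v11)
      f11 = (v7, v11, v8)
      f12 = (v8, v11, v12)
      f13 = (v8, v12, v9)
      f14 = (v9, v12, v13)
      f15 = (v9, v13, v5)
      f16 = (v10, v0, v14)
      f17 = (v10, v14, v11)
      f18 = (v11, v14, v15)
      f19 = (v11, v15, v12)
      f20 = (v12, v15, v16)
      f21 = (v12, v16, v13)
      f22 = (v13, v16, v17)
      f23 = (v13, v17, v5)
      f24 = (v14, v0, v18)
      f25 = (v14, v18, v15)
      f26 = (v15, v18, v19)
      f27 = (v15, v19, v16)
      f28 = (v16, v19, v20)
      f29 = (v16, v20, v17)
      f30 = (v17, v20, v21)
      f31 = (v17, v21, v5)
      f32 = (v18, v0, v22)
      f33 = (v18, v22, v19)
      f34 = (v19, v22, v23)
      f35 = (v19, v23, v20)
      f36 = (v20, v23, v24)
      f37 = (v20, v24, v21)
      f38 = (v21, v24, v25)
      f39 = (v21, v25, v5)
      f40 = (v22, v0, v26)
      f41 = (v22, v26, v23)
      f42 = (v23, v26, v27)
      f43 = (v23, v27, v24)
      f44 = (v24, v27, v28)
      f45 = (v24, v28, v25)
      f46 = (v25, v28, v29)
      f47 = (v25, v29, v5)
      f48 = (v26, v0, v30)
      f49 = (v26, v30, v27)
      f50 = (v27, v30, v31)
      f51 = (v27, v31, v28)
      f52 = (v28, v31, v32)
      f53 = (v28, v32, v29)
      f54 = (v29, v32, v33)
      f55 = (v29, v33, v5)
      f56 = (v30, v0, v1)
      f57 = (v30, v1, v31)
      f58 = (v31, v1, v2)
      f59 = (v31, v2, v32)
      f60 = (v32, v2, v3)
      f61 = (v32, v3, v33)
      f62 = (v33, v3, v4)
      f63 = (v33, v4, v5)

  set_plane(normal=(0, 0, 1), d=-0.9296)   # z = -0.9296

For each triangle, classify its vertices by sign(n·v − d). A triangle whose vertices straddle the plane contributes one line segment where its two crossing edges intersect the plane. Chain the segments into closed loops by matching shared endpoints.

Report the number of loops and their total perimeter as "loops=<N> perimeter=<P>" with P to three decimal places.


Straddling triangles (16 of 64):
  (v1,v6,v2) [--+] → (0.799284, 0.413149, -0.9296)–(0.970394, 0, -0.9296)  len=0.4472
  (v2,v6,v7) [+-+] → (0.799284, 0.413149, -0.9296)–(0.686184, 0.686184, -0.9296)  len=0.2955
  (v6,v10,v7) [--+] → (0.273035, 0.857294, -0.9296)–(0.686184, 0.686184, -0.9296)  len=0.4472
  (v7,v10,v11) [+-+] → (0.273035, 0.857294, -0.9296)–(0, 0.970394, -0.9296)  len=0.2955
  (v10,v14,v11) [--+] → (-0.413149, 0.799284, -0.9296)–(0, 0.970394, -0.9296)  len=0.4472
  (v11,v14,v15) [+-+] → (-0.413149, 0.799284, -0.9296)–(-0.686184, 0.686184, -0.9296)  len=0.2955
  (v14,v18,v15) [--+] → (-0.857294, 0.273035, -0.9296)–(-0.686184, 0.686184, -0.9296)  len=0.4472
  (v15,v18,v19) [+-+] → (-0.857294, 0.273035, -0.9296)–(-0.970394, 0, -0.9296)  len=0.2955
  (v18,v22,v19) [--+] → (-0.799284, -0.413149, -0.9296)–(-0.970394, 0, -0.9296)  len=0.4472
  (v19,v22,v23) [+-+] → (-0.799284, -0.413149, -0.9296)–(-0.686184, -0.686184, -0.9296)  len=0.2955
  (v22,v26,v23) [--+] → (-0.273035, -0.857294, -0.9296)–(-0.686184, -0.686184, -0.9296)  len=0.4472
  (v23,v26,v27) [+-+] → (-0.273035, -0.857294, -0.9296)–(0, -0.970394, -0.9296)  len=0.2955
  (v26,v30,v27) [--+] → (0.413149, -0.799284, -0.9296)–(0, -0.970394, -0.9296)  len=0.4472
  (v27,v30,v31) [+-+] → (0.413149, -0.799284, -0.9296)–(0.686184, -0.686184, -0.9296)  len=0.2955
  (v30,v1,v31) [--+] → (0.857294, -0.273035, -0.9296)–(0.686184, -0.686184, -0.9296)  len=0.4472
  (v31,v1,v2) [+-+] → (0.857294, -0.273035, -0.9296)–(0.970394, 0, -0.9296)  len=0.2955

Chained into 1 loop(s):
  loop 1: 16 segments, perimeter = 5.9417
Total perimeter = 5.942

loops=1 perimeter=5.942


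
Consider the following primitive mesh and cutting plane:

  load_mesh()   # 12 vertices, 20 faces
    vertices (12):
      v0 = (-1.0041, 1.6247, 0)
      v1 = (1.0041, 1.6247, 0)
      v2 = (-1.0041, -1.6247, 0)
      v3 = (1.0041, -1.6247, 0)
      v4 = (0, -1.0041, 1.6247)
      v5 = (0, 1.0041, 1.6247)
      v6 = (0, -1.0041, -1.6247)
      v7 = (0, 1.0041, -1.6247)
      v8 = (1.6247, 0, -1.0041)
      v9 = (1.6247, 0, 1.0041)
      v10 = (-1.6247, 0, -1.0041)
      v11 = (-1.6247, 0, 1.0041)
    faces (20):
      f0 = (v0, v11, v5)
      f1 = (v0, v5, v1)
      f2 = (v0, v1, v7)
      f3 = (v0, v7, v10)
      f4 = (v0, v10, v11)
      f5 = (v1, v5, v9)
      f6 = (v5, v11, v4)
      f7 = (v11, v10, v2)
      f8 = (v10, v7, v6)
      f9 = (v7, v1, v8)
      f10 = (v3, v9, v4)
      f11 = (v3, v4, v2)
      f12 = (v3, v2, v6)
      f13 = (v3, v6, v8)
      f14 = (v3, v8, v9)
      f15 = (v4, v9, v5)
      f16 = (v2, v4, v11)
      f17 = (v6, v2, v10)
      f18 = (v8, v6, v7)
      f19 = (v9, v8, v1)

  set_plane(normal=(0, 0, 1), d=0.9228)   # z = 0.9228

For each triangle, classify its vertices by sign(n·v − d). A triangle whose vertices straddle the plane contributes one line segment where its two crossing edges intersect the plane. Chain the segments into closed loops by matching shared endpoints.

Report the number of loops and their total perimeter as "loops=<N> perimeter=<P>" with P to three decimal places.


loops=1 perimeter=8.751

Straddling triangles (10 of 20):
  (v0,v11,v5) [-++] → (-1.57445, 0.131549, 0.9228)–(-0.433789, 1.27221, 0.9228)  len=1.6131
  (v0,v5,v1) [-+-] → (-0.433789, 1.27221, 0.9228)–(0.433789, 1.27221, 0.9228)  len=0.8676
  (v0,v10,v11) [--+] → (-1.6247, 0, 0.9228)–(-1.57445, 0.131549, 0.9228)  len=0.1408
  (v1,v5,v9) [-++] → (0.433789, 1.27221, 0.9228)–(1.57445, 0.131549, 0.9228)  len=1.6131
  (v11,v10,v2) [+--] → (-1.6247, 0, 0.9228)–(-1.57445, -0.131549, 0.9228)  len=0.1408
  (v3,v9,v4) [-++] → (1.57445, -0.131549, 0.9228)–(0.433789, -1.27221, 0.9228)  len=1.6131
  (v3,v4,v2) [-+-] → (0.433789, -1.27221, 0.9228)–(-0.433789, -1.27221, 0.9228)  len=0.8676
  (v3,v8,v9) [--+] → (1.6247, 0, 0.9228)–(1.57445, -0.131549, 0.9228)  len=0.1408
  (v2,v4,v11) [-++] → (-0.433789, -1.27221, 0.9228)–(-1.57445, -0.131549, 0.9228)  len=1.6131
  (v9,v8,v1) [+--] → (1.6247, 0, 0.9228)–(1.57445, 0.131549, 0.9228)  len=0.1408

Chained into 1 loop(s):
  loop 1: 10 segments, perimeter = 8.7510
Total perimeter = 8.751


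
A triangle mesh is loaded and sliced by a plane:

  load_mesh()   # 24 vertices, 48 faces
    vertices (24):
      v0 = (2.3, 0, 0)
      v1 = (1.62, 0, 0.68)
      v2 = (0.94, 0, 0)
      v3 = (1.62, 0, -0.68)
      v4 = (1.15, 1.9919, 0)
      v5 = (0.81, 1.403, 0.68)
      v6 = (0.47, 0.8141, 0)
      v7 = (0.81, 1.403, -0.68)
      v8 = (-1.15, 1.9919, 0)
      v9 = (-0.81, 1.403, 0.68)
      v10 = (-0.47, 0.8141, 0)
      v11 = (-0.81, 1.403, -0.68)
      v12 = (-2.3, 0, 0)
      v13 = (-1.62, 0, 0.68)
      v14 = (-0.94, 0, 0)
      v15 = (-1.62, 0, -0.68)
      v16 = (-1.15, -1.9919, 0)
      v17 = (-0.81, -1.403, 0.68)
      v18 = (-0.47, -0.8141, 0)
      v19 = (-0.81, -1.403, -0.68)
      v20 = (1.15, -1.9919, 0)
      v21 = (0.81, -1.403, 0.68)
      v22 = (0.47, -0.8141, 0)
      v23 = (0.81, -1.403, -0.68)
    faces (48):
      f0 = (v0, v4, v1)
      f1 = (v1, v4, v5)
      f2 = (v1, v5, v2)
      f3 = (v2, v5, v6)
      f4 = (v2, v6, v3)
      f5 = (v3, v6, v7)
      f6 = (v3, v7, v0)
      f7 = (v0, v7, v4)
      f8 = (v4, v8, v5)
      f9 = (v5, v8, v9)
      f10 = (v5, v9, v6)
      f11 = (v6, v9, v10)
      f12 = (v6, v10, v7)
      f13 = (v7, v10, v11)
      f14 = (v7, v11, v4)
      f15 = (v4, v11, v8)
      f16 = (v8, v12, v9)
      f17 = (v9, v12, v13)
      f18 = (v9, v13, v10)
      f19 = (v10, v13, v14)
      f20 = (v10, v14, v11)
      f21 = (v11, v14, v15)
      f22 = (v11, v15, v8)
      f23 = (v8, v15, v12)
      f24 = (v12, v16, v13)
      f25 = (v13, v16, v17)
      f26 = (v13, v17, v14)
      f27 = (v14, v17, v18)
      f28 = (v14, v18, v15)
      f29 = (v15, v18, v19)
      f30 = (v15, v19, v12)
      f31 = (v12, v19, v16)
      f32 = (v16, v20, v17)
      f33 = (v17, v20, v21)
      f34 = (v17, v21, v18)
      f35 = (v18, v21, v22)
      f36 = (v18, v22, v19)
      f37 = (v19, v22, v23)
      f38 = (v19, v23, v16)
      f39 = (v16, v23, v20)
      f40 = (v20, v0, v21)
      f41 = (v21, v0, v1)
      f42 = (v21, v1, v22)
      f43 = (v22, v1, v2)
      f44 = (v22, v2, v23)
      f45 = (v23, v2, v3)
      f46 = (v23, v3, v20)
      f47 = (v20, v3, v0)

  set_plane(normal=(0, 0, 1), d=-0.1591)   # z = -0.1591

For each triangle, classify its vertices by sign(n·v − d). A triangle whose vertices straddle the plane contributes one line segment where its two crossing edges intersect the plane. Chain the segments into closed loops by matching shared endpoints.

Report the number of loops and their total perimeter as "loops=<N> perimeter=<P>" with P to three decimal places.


loops=2 perimeter=19.440

Straddling triangles (24 of 48):
  (v2,v6,v3) [++-] → (0.739066, 0.623625, -0.1591)–(1.0991, 0, -0.1591)  len=0.7201
  (v3,v6,v7) [-+-] → (0.739066, 0.623625, -0.1591)–(0.54955, 0.951885, -0.1591)  len=0.3790
  (v3,v7,v0) [--+] → (1.95138, 0.328261, -0.1591)–(2.1409, 0, -0.1591)  len=0.3790
  (v0,v7,v4) [+-+] → (1.95138, 0.328261, -0.1591)–(1.07045, 1.85411, -0.1591)  len=1.7619
  (v6,v10,v7) [++-] → (-0.170518, 0.951885, -0.1591)–(0.54955, 0.951885, -0.1591)  len=0.7201
  (v7,v10,v11) [-+-] → (-0.170518, 0.951885, -0.1591)–(-0.54955, 0.951885, -0.1591)  len=0.3790
  (v7,v11,v4) [--+] → (0.691418, 1.85411, -0.1591)–(1.07045, 1.85411, -0.1591)  len=0.3790
  (v4,v11,v8) [+-+] → (0.691418, 1.85411, -0.1591)–(-1.07045, 1.85411, -0.1591)  len=1.7619
  (v10,v14,v11) [++-] → (-0.909584, 0.328261, -0.1591)–(-0.54955, 0.951885, -0.1591)  len=0.7201
  (v11,v14,v15) [-+-] → (-0.909584, 0.328261, -0.1591)–(-1.0991, 0, -0.1591)  len=0.3790
  (v11,v15,v8) [--+] → (-1.25997, 1.52585, -0.1591)–(-1.07045, 1.85411, -0.1591)  len=0.3790
  (v8,v15,v12) [+-+] → (-1.25997, 1.52585, -0.1591)–(-2.1409, 0, -0.1591)  len=1.7619
  (v14,v18,v15) [++-] → (-0.739066, -0.623625, -0.1591)–(-1.0991, 0, -0.1591)  len=0.7201
  (v15,v18,v19) [-+-] → (-0.739066, -0.623625, -0.1591)–(-0.54955, -0.951885, -0.1591)  len=0.3790
  (v15,v19,v12) [--+] → (-1.95138, -0.328261, -0.1591)–(-2.1409, 0, -0.1591)  len=0.3790
  (v12,v19,v16) [+-+] → (-1.95138, -0.328261, -0.1591)–(-1.07045, -1.85411, -0.1591)  len=1.7619
  (v18,v22,v19) [++-] → (0.170518, -0.951885, -0.1591)–(-0.54955, -0.951885, -0.1591)  len=0.7201
  (v19,v22,v23) [-+-] → (0.170518, -0.951885, -0.1591)–(0.54955, -0.951885, -0.1591)  len=0.3790
  (v19,v23,v16) [--+] → (-0.691418, -1.85411, -0.1591)–(-1.07045, -1.85411, -0.1591)  len=0.3790
  (v16,v23,v20) [+-+] → (-0.691418, -1.85411, -0.1591)–(1.07045, -1.85411, -0.1591)  len=1.7619
  (v22,v2,v23) [++-] → (0.909584, -0.328261, -0.1591)–(0.54955, -0.951885, -0.1591)  len=0.7201
  (v23,v2,v3) [-+-] → (0.909584, -0.328261, -0.1591)–(1.0991, 0, -0.1591)  len=0.3790
  (v23,v3,v20) [--+] → (1.25997, -1.52585, -0.1591)–(1.07045, -1.85411, -0.1591)  len=0.3790
  (v20,v3,v0) [+-+] → (1.25997, -1.52585, -0.1591)–(2.1409, 0, -0.1591)  len=1.7619

Chained into 2 loop(s):
  loop 1: 12 segments, perimeter = 6.5947
  loop 2: 12 segments, perimeter = 12.8455
Total perimeter = 19.440


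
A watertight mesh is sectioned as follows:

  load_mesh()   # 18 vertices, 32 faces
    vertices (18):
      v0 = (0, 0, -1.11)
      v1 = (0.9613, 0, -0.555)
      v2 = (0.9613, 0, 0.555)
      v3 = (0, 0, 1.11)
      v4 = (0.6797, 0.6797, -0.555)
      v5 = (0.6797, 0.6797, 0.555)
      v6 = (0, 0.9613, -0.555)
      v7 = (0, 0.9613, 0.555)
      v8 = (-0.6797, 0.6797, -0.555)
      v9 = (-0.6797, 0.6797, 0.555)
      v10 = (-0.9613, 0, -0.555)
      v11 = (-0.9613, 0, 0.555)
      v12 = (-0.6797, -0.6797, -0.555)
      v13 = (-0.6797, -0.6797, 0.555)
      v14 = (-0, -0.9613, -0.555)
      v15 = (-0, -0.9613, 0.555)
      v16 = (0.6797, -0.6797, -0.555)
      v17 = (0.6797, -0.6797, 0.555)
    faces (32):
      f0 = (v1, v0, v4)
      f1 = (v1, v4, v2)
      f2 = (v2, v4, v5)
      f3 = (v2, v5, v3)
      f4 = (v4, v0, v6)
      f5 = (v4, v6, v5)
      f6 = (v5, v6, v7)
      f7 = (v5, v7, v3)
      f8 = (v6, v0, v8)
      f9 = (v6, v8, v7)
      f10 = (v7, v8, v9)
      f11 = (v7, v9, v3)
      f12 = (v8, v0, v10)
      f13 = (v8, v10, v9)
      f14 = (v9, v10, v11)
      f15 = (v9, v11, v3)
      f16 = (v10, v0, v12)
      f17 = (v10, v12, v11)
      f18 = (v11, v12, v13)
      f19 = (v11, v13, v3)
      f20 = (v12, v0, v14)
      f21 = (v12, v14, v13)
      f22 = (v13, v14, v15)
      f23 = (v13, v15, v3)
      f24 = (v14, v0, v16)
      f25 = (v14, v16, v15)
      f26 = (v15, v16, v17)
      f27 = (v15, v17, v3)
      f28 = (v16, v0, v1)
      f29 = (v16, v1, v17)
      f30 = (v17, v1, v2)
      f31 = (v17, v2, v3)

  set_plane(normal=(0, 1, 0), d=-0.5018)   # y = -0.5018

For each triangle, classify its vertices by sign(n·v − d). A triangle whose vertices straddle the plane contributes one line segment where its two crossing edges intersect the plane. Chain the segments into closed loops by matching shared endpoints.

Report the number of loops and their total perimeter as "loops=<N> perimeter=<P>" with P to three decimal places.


Straddling triangles (12 of 32):
  (v10,v0,v12) [++-] → (-0.5018, -0.5018, -0.700262)–(-0.753404, -0.5018, -0.555)  len=0.2905
  (v10,v12,v11) [+-+] → (-0.753404, -0.5018, -0.555)–(-0.753404, -0.5018, -0.264476)  len=0.2905
  (v11,v12,v13) [+--] → (-0.753404, -0.5018, -0.264476)–(-0.753404, -0.5018, 0.555)  len=0.8195
  (v11,v13,v3) [+-+] → (-0.753404, -0.5018, 0.555)–(-0.5018, -0.5018, 0.700262)  len=0.2905
  (v12,v0,v14) [-+-] → (-0.5018, -0.5018, -0.700262)–(0, -0.5018, -0.820289)  len=0.5160
  (v13,v15,v3) [--+] → (0, -0.5018, 0.820289)–(-0.5018, -0.5018, 0.700262)  len=0.5160
  (v14,v0,v16) [-+-] → (0, -0.5018, -0.820289)–(0.5018, -0.5018, -0.700262)  len=0.5160
  (v15,v17,v3) [--+] → (0.5018, -0.5018, 0.700262)–(0, -0.5018, 0.820289)  len=0.5160
  (v16,v0,v1) [-++] → (0.5018, -0.5018, -0.700262)–(0.753404, -0.5018, -0.555)  len=0.2905
  (v16,v1,v17) [-+-] → (0.753404, -0.5018, -0.555)–(0.753404, -0.5018, 0.264476)  len=0.8195
  (v17,v1,v2) [-++] → (0.753404, -0.5018, 0.264476)–(0.753404, -0.5018, 0.555)  len=0.2905
  (v17,v2,v3) [-++] → (0.753404, -0.5018, 0.555)–(0.5018, -0.5018, 0.700262)  len=0.2905

Chained into 1 loop(s):
  loop 1: 12 segments, perimeter = 5.4459
Total perimeter = 5.446

loops=1 perimeter=5.446


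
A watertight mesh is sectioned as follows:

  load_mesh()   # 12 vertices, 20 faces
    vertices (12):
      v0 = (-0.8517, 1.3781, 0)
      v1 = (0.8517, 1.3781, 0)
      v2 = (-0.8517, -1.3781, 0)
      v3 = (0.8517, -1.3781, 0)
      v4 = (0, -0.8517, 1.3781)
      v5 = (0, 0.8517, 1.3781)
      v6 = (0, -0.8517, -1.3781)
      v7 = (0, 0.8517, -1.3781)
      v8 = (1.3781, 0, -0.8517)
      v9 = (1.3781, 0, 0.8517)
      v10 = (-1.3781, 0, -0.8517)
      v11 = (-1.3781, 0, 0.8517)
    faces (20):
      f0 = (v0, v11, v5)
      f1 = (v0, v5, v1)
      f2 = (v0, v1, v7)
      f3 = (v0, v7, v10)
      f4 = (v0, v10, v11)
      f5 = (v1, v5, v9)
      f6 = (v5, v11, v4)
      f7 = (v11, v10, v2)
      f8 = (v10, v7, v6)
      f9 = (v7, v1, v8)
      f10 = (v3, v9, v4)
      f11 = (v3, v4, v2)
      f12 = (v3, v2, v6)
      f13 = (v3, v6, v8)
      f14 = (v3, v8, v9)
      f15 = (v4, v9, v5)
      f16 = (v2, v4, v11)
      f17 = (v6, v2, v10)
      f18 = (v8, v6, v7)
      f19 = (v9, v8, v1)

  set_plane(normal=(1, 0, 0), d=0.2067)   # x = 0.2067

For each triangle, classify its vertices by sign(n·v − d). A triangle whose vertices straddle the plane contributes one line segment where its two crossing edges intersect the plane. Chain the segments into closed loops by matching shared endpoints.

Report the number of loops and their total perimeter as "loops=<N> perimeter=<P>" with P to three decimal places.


Straddling triangles (10 of 20):
  (v0,v5,v1) [--+] → (0.2067, 0.979453, 1.04365)–(0.2067, 1.3781, 0)  len=1.1172
  (v0,v1,v7) [-+-] → (0.2067, 1.3781, 0)–(0.2067, 0.979453, -1.04365)  len=1.1172
  (v1,v5,v9) [+-+] → (0.2067, 0.979453, 1.04365)–(0.2067, 0.723954, 1.29915)  len=0.3613
  (v7,v1,v8) [-++] → (0.2067, 0.979453, -1.04365)–(0.2067, 0.723954, -1.29915)  len=0.3613
  (v3,v9,v4) [++-] → (0.2067, -0.723954, 1.29915)–(0.2067, -0.979453, 1.04365)  len=0.3613
  (v3,v4,v2) [+--] → (0.2067, -0.979453, 1.04365)–(0.2067, -1.3781, 0)  len=1.1172
  (v3,v2,v6) [+--] → (0.2067, -1.3781, 0)–(0.2067, -0.979453, -1.04365)  len=1.1172
  (v3,v6,v8) [+-+] → (0.2067, -0.979453, -1.04365)–(0.2067, -0.723954, -1.29915)  len=0.3613
  (v4,v9,v5) [-+-] → (0.2067, -0.723954, 1.29915)–(0.2067, 0.723954, 1.29915)  len=1.4479
  (v8,v6,v7) [+--] → (0.2067, -0.723954, -1.29915)–(0.2067, 0.723954, -1.29915)  len=1.4479

Chained into 1 loop(s):
  loop 1: 10 segments, perimeter = 8.8099
Total perimeter = 8.810

loops=1 perimeter=8.810


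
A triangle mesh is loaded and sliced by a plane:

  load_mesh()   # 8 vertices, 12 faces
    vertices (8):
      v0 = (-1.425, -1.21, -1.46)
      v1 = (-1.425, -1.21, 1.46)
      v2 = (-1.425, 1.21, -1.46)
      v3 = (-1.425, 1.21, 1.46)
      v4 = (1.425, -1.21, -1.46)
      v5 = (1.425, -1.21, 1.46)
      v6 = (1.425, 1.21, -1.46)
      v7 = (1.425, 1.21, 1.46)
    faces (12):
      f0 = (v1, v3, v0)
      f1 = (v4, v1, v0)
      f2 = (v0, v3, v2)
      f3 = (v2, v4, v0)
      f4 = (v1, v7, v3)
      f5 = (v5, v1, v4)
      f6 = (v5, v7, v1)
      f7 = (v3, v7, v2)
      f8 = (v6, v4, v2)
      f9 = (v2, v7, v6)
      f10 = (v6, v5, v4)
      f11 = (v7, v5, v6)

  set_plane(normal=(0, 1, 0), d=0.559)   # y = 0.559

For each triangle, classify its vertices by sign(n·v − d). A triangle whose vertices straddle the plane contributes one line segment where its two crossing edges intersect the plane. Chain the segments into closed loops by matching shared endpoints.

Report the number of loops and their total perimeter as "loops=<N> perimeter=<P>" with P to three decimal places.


loops=1 perimeter=11.540

Straddling triangles (8 of 12):
  (v1,v3,v0) [-+-] → (-1.425, 0.559, 1.46)–(-1.425, 0.559, 0.674496)  len=0.7855
  (v0,v3,v2) [-++] → (-1.425, 0.559, 0.674496)–(-1.425, 0.559, -1.46)  len=2.1345
  (v2,v4,v0) [+--] → (-0.658326, 0.559, -1.46)–(-1.425, 0.559, -1.46)  len=0.7667
  (v1,v7,v3) [-++] → (0.658326, 0.559, 1.46)–(-1.425, 0.559, 1.46)  len=2.0833
  (v5,v7,v1) [-+-] → (1.425, 0.559, 1.46)–(0.658326, 0.559, 1.46)  len=0.7667
  (v6,v4,v2) [+-+] → (1.425, 0.559, -1.46)–(-0.658326, 0.559, -1.46)  len=2.0833
  (v6,v5,v4) [+--] → (1.425, 0.559, -0.674496)–(1.425, 0.559, -1.46)  len=0.7855
  (v7,v5,v6) [+-+] → (1.425, 0.559, 1.46)–(1.425, 0.559, -0.674496)  len=2.1345

Chained into 1 loop(s):
  loop 1: 8 segments, perimeter = 11.5400
Total perimeter = 11.540
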